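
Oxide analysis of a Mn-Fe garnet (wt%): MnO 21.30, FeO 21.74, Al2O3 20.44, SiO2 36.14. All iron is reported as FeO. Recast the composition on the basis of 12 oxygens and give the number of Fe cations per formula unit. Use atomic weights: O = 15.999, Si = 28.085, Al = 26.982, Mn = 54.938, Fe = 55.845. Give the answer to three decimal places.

MnO (M=70.937): mol = 0.30027; Mn = 0.30027, O = 0.30027.
FeO (M=71.844): mol = 0.30260; Fe = 0.30260, O = 0.30260.
Al2O3 (M=101.961): mol = 0.20047; Al = 0.40094, O = 0.60141.
SiO2 (M=60.083): mol = 0.60150; Si = 0.60150, O = 1.20300.
ΣO = 2.40728; factor = 12/ΣO = 4.98488.
Fe apfu = 0.30260 × 4.98488 = 1.508.

1.508 Fe apfu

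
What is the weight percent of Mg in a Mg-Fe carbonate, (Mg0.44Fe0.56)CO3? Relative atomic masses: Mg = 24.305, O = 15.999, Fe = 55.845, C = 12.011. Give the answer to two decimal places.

10.49 wt%

Molar mass of (Mg0.44Fe0.56)CO3: 0.44×24.305 + 0.56×55.845 + 1×12.011 + 3×15.999 = 101.975 g/mol.
Mass of Mg per formula unit: 0.44 × 24.305 = 10.694 g.
Weight fraction Mg = 10.694 / 101.975 = 0.1049.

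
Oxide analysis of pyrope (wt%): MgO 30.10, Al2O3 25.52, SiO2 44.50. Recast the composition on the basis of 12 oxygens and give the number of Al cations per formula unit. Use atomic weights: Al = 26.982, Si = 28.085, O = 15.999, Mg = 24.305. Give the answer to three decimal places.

2.016 Al apfu

MgO (M=40.304): mol = 0.74682; Mg = 0.74682, O = 0.74682.
Al2O3 (M=101.961): mol = 0.25029; Al = 0.50058, O = 0.75087.
SiO2 (M=60.083): mol = 0.74064; Si = 0.74064, O = 1.48128.
ΣO = 2.97897; factor = 12/ΣO = 4.02824.
Al apfu = 0.50058 × 4.02824 = 2.016.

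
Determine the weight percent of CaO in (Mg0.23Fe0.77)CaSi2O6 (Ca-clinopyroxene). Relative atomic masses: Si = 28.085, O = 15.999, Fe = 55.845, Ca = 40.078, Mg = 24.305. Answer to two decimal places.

23.28 wt%

M((Mg0.23Fe0.77)CaSi2O6) = 240.833 g/mol; M(CaO) = 56.077 g/mol.
Moles CaO per formula unit = 1 Ca ÷ 1 = 1.0000.
CaO fraction = (1.0000 × 56.077) / 240.833 = 56.077/240.833 = 0.2328.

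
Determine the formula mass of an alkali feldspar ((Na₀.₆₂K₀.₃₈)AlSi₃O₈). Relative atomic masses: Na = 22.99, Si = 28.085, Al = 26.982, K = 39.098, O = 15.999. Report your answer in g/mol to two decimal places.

268.34 g/mol

Na: 0.62 × 22.99 = 14.2538
K: 0.38 × 39.098 = 14.8572
Al: 1 × 26.982 = 26.9820
Si: 3 × 28.085 = 84.2550
O: 8 × 15.999 = 127.9920
Summing the contributions gives the formula mass.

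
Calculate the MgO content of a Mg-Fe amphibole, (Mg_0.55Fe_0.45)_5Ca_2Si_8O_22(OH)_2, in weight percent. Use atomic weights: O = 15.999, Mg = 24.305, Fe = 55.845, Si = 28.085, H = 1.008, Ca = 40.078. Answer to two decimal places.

Molar mass of (Mg_0.55Fe_0.45)_5Ca_2Si_8O_22(OH)_2 = 2.75*24.305 + 2.25*55.845 + 2*40.078 + 8*28.085 + 24*15.999 + 2*1.008 = 883.318 g/mol.
Each formula unit contains 2.75 Mg, equivalent to 2.75/1 = 2.7500 mol MgO.
M(MgO) = 1×24.305 + 1×15.999 = 40.304 g/mol.
Mass of MgO per formula unit = 2.7500 × 40.304 = 110.836 g.
MgO wt% = 110.836 / 883.318 × 100 = 12.55%.

12.55 wt%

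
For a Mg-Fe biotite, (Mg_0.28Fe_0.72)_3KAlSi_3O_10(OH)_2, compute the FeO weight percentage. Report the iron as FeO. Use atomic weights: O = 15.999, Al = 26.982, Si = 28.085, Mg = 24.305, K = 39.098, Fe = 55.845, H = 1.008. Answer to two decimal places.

Formula mass = 485.380 g/mol.
2.16 Fe → 2.1600 mol FeO per formula unit; M(FeO) = 71.844, so FeO mass = 155.183 g.
155.183/485.380 × 100 = 31.97 wt%.

31.97 wt%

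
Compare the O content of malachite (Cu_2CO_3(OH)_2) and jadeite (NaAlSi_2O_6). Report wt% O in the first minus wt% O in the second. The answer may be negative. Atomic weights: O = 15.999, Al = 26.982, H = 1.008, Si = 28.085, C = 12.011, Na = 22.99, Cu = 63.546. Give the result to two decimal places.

First mineral: 79.995 g O in 221.114 g formula = 36.18 wt% O.
Second mineral: 95.994 g O in 202.136 g formula = 47.49 wt% O.
36.18% − 47.49% gives a difference of -11.31 percentage points.

-11.31 percentage points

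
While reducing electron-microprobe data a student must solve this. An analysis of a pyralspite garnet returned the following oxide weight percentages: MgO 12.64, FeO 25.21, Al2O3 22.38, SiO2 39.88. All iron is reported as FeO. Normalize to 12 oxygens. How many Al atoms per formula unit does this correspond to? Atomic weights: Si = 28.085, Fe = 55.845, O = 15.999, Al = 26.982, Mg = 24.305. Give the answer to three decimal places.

MgO (M=40.304): mol = 0.31362; Mg = 0.31362, O = 0.31362.
FeO (M=71.844): mol = 0.35090; Fe = 0.35090, O = 0.35090.
Al2O3 (M=101.961): mol = 0.21950; Al = 0.43900, O = 0.65850.
SiO2 (M=60.083): mol = 0.66375; Si = 0.66375, O = 1.32750.
ΣO = 2.65052; factor = 12/ΣO = 4.52741.
Al apfu = 0.43900 × 4.52741 = 1.988.

1.988 Al apfu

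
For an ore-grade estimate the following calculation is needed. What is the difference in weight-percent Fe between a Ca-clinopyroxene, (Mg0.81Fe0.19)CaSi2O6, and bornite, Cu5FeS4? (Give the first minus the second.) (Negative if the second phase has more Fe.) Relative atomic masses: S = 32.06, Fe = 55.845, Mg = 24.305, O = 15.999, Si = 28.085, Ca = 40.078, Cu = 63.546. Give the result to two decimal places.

Fe in (Mg0.81Fe0.19)CaSi2O6: molar mass 222.540 g/mol; 0.19×55.845 = 10.611 g → 4.77 wt%.
Fe in Cu5FeS4: molar mass 501.815 g/mol; 1×55.845 = 55.845 g → 11.13 wt%.
Difference = 4.77 − 11.13 = -6.36 percentage points.

-6.36 percentage points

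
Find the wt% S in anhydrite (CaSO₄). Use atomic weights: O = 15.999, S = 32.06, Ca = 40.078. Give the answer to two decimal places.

Molar mass of CaSO₄: 1·40.078 + 1·32.06 + 4·15.999 = 136.134 g/mol.
Mass of S per formula unit: 1 × 32.06 = 32.060 g.
Weight fraction S = 32.060 / 136.134 = 0.2355.

23.55 weight percent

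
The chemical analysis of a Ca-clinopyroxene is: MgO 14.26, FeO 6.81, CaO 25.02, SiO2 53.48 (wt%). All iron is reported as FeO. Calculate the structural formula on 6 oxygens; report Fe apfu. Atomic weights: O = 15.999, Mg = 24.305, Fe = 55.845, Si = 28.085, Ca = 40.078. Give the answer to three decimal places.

0.213 Fe apfu

14.26 wt% MgO ÷ 40.304 g/mol = 0.35381 mol, giving 0.35381 Mg and 0.35381 O.
6.81 wt% FeO ÷ 71.844 g/mol = 0.09479 mol, giving 0.09479 Fe and 0.09479 O.
25.02 wt% CaO ÷ 56.077 g/mol = 0.44617 mol, giving 0.44617 Ca and 0.44617 O.
53.48 wt% SiO2 ÷ 60.083 g/mol = 0.89010 mol, giving 0.89010 Si and 1.78020 O.
Oxygen sums to 2.67497; scaling by 6/2.67497 = 2.24302 puts the formula on 6 O.
Fe: 0.09479 × 2.24302 = 0.213 atoms per formula unit.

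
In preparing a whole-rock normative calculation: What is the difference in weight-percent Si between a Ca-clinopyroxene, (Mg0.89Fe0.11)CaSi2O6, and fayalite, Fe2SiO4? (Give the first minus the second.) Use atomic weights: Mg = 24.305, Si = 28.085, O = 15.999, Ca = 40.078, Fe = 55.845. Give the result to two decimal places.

Si in (Mg0.89Fe0.11)CaSi2O6: molar mass 220.016 g/mol; 2×28.085 = 56.170 g → 25.53 wt%.
Si in Fe2SiO4: molar mass 203.771 g/mol; 1×28.085 = 28.085 g → 13.78 wt%.
Difference = 25.53 − 13.78 = 11.75 percentage points.

11.75 percentage points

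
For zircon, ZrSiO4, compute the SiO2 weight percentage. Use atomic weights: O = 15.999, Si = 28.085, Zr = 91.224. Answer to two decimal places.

Molar mass of ZrSiO4 = 1·91.224 + 1·28.085 + 4·15.999 = 183.305 g/mol.
Each formula unit contains 1 Si, equivalent to 1/1 = 1.0000 mol SiO2.
M(SiO2) = 1×28.085 + 2×15.999 = 60.083 g/mol.
Mass of SiO2 per formula unit = 1.0000 × 60.083 = 60.083 g.
SiO2 wt% = 60.083 / 183.305 × 100 = 32.78%.

32.78 wt%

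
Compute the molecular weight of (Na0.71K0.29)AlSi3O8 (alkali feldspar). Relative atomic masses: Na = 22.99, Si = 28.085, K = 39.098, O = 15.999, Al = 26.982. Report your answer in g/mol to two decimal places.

266.89 g/mol

The formula mass is the sum 0.71*22.99 + 0.29*39.098 + 1*26.982 + 3*28.085 + 8*15.999.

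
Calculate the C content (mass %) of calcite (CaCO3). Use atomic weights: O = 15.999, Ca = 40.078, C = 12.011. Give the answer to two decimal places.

12.00 mass %

Molar mass of CaCO3: 1·40.078 + 1·12.011 + 3·15.999 = 100.086 g/mol.
Mass of C per formula unit: 1 × 12.011 = 12.011 g.
Weight fraction C = 12.011 / 100.086 = 0.1200.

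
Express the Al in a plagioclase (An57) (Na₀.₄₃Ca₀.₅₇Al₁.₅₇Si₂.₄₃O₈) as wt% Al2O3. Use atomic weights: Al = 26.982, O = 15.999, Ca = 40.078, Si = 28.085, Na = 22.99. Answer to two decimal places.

Molar mass of Na₀.₄₃Ca₀.₅₇Al₁.₅₇Si₂.₄₃O₈ = 0.43×22.99 + 0.57×40.078 + 1.57×26.982 + 2.43×28.085 + 8×15.999 = 271.330 g/mol.
Each formula unit contains 1.57 Al, equivalent to 1.57/2 = 0.7850 mol Al2O3.
M(Al2O3) = 2×26.982 + 3×15.999 = 101.961 g/mol.
Mass of Al2O3 per formula unit = 0.7850 × 101.961 = 80.039 g.
Al2O3 wt% = 80.039 / 271.330 × 100 = 29.50%.

29.50 wt%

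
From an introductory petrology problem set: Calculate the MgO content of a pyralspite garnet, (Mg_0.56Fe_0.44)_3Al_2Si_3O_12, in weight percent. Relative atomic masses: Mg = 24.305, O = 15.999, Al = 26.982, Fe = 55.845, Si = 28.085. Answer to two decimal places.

M((Mg_0.56Fe_0.44)_3Al_2Si_3O_12) = 444.755 g/mol; M(MgO) = 40.304 g/mol.
Moles MgO per formula unit = 1.68 Mg ÷ 1 = 1.6800.
MgO fraction = (1.6800 × 40.304) / 444.755 = 67.711/444.755 = 0.1522.

15.22 wt%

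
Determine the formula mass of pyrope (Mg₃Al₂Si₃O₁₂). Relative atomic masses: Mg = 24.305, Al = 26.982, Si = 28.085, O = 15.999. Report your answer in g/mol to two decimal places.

Mg: 3 × 24.305 = 72.9150
Al: 2 × 26.982 = 53.9640
Si: 3 × 28.085 = 84.2550
O: 12 × 15.999 = 191.9880
Summing the contributions gives the formula mass.

403.12 g/mol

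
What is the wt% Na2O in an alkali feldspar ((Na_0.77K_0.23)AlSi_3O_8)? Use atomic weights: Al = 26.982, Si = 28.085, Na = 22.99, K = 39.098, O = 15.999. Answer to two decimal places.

8.97 wt%

Formula mass = 265.924 g/mol.
0.77 Na → 0.3850 mol Na2O per formula unit; M(Na2O) = 61.979, so Na2O mass = 23.862 g.
23.862/265.924 × 100 = 8.97 wt%.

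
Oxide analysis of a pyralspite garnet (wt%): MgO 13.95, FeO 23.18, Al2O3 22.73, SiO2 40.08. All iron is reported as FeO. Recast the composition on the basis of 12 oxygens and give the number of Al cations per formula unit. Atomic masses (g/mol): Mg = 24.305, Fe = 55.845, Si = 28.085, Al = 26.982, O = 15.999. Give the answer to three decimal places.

2.003 Al apfu

MgO: 13.95/40.304 = 0.34612 mol → 0.34612 mol Mg, 0.34612 mol O.
FeO: 23.18/71.844 = 0.32264 mol → 0.32264 mol Fe, 0.32264 mol O.
Al2O3: 22.73/101.961 = 0.22293 mol → 0.44586 mol Al, 0.66879 mol O.
SiO2: 40.08/60.083 = 0.66708 mol → 0.66708 mol Si, 1.33416 mol O.
Total oxygen = 2.67171 mol. Normalization factor = 12/2.67171 = 4.49151.
Al per 12 O = 0.44586 × 4.49151 = 2.003.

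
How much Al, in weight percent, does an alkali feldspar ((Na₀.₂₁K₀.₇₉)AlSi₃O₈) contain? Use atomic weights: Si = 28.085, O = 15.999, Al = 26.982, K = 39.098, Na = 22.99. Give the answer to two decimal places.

Formula mass = 0.21*22.99 + 0.79*39.098 + 1*26.982 + 3*28.085 + 8*15.999 = 274.944 g/mol, of which 26.982 g is Al.
So Al makes up 26.982/274.944 = 0.0981 of the mass, i.e. 9.81%.

9.81 weight percent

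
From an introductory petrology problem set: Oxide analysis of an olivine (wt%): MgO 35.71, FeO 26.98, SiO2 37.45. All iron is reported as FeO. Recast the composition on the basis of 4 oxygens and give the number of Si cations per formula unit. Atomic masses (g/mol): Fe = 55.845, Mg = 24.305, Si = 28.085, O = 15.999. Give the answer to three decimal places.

0.994 Si apfu

MgO: 35.71/40.304 = 0.88602 mol → 0.88602 mol Mg, 0.88602 mol O.
FeO: 26.98/71.844 = 0.37554 mol → 0.37554 mol Fe, 0.37554 mol O.
SiO2: 37.45/60.083 = 0.62330 mol → 0.62330 mol Si, 1.24660 mol O.
Total oxygen = 2.50816 mol. Normalization factor = 4/2.50816 = 1.59479.
Si per 4 O = 0.62330 × 1.59479 = 0.994.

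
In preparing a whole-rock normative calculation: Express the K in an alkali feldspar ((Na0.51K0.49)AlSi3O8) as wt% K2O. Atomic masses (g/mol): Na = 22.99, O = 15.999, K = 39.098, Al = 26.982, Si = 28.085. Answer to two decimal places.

8.54 wt%

Formula mass = 270.112 g/mol.
0.49 K → 0.2450 mol K2O per formula unit; M(K2O) = 94.195, so K2O mass = 23.078 g.
23.078/270.112 × 100 = 8.54 wt%.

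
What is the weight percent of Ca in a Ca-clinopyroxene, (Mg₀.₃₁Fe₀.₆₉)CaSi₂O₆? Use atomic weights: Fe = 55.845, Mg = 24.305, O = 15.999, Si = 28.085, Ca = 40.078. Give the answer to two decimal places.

16.82 mass %

M((Mg₀.₃₁Fe₀.₆₉)CaSi₂O₆) = 238.310 g/mol.
Ca contributes 1 × 40.078 = 40.078 g per mole.
40.078/238.310 = 0.1682 → 16.82%.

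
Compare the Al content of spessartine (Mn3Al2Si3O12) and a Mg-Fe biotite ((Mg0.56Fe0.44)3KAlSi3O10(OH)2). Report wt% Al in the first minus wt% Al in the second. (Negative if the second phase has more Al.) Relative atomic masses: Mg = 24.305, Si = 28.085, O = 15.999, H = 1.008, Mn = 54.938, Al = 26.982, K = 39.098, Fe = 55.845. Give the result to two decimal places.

M(Mn3Al2Si3O12) = 495.021 g/mol, so wt% Al = 53.964/495.021 × 100 = 10.90%.
M((Mg0.56Fe0.44)3KAlSi3O10(OH)2) = 458.887 g/mol, so wt% Al = 26.982/458.887 × 100 = 5.88%.
10.90 − 5.88 = 5.02 pp.

5.02 percentage points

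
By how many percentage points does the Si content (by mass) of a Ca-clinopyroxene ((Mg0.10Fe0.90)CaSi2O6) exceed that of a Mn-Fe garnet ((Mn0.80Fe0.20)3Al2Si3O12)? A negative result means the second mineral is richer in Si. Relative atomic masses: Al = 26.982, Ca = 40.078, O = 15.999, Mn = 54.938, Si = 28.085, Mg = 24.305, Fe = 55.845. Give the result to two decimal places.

M((Mg0.10Fe0.90)CaSi2O6) = 244.933 g/mol, so wt% Si = 56.170/244.933 × 100 = 22.93%.
M((Mn0.80Fe0.20)3Al2Si3O12) = 495.565 g/mol, so wt% Si = 84.255/495.565 × 100 = 17.00%.
22.93 − 17.00 = 5.93 pp.

5.93 percentage points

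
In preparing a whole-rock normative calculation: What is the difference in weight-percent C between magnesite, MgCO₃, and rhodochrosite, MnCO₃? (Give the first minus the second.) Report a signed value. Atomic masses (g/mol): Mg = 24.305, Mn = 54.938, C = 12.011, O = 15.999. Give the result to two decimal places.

First mineral: 12.011 g C in 84.313 g formula = 14.25 wt% C.
Second mineral: 12.011 g C in 114.946 g formula = 10.45 wt% C.
14.25% − 10.45% gives a difference of 3.80 percentage points.

3.80 percentage points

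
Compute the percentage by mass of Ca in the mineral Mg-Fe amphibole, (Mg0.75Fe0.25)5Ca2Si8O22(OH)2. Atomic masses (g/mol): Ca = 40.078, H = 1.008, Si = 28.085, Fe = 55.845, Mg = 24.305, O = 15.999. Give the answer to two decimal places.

Formula mass = 3.75*24.305 + 1.25*55.845 + 2*40.078 + 8*28.085 + 24*15.999 + 2*1.008 = 851.778 g/mol, of which 80.156 g is Ca.
So Ca makes up 80.156/851.778 = 0.0941 of the mass, i.e. 9.41%.

9.41 wt%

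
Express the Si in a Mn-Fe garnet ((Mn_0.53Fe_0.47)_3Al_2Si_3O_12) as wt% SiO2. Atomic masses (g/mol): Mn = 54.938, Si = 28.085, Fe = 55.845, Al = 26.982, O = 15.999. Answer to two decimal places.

36.32 wt%

M((Mn_0.53Fe_0.47)_3Al_2Si_3O_12) = 496.300 g/mol; M(SiO2) = 60.083 g/mol.
Moles SiO2 per formula unit = 3 Si ÷ 1 = 3.0000.
SiO2 fraction = (3.0000 × 60.083) / 496.300 = 180.249/496.300 = 0.3632.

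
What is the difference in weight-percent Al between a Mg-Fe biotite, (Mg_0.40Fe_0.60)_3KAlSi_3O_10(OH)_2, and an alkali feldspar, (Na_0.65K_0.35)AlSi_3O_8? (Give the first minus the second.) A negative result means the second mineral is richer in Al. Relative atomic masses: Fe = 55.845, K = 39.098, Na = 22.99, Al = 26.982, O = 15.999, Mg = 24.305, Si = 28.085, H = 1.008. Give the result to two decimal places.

-4.38 percentage points

M((Mg_0.40Fe_0.60)_3KAlSi_3O_10(OH)_2) = 474.026 g/mol, so wt% Al = 26.982/474.026 × 100 = 5.69%.
M((Na_0.65K_0.35)AlSi_3O_8) = 267.857 g/mol, so wt% Al = 26.982/267.857 × 100 = 10.07%.
5.69 − 10.07 = -4.38 pp.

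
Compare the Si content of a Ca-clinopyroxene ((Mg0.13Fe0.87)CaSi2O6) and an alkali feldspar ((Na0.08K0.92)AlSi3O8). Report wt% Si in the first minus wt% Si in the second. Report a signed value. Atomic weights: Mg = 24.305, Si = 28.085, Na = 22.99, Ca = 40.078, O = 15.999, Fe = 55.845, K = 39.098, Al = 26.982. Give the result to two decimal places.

Si in (Mg0.13Fe0.87)CaSi2O6: molar mass 243.987 g/mol; 2×28.085 = 56.170 g → 23.02 wt%.
Si in (Na0.08K0.92)AlSi3O8: molar mass 277.038 g/mol; 3×28.085 = 84.255 g → 30.41 wt%.
Difference = 23.02 − 30.41 = -7.39 percentage points.

-7.39 percentage points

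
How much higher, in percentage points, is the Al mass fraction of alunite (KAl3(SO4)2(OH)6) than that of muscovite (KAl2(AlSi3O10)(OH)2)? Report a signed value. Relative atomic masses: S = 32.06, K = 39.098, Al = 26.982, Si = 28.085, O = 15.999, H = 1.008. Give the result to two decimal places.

-0.78 percentage points

First mineral: 80.946 g Al in 414.198 g formula = 19.54 wt% Al.
Second mineral: 80.946 g Al in 398.303 g formula = 20.32 wt% Al.
19.54% − 20.32% gives a difference of -0.78 percentage points.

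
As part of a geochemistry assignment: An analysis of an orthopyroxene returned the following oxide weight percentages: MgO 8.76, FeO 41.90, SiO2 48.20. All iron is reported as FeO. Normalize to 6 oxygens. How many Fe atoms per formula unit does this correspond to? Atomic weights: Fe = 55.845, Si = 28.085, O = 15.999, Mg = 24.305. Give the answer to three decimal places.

MgO: 8.76/40.304 = 0.21735 mol → 0.21735 mol Mg, 0.21735 mol O.
FeO: 41.90/71.844 = 0.58321 mol → 0.58321 mol Fe, 0.58321 mol O.
SiO2: 48.20/60.083 = 0.80222 mol → 0.80222 mol Si, 1.60444 mol O.
Total oxygen = 2.40500 mol. Normalization factor = 6/2.40500 = 2.49480.
Fe per 6 O = 0.58321 × 2.49480 = 1.455.

1.455 Fe apfu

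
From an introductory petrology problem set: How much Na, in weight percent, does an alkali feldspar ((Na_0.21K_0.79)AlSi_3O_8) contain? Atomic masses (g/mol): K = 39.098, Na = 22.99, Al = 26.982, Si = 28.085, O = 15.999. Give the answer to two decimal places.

1.76 weight percent

Molar mass of (Na_0.21K_0.79)AlSi_3O_8: 0.21*22.99 + 0.79*39.098 + 1*26.982 + 3*28.085 + 8*15.999 = 274.944 g/mol.
Mass of Na per formula unit: 0.21 × 22.99 = 4.828 g.
Weight fraction Na = 4.828 / 274.944 = 0.0176.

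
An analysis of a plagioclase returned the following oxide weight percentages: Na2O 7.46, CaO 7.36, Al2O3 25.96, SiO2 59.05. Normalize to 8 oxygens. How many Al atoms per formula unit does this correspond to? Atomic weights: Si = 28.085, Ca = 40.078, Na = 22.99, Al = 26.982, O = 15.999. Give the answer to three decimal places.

1.367 Al apfu

Na2O: 7.46/61.979 = 0.12036 mol → 0.24072 mol Na, 0.12036 mol O.
CaO: 7.36/56.077 = 0.13125 mol → 0.13125 mol Ca, 0.13125 mol O.
Al2O3: 25.96/101.961 = 0.25461 mol → 0.50922 mol Al, 0.76383 mol O.
SiO2: 59.05/60.083 = 0.98281 mol → 0.98281 mol Si, 1.96562 mol O.
Total oxygen = 2.98106 mol. Normalization factor = 8/2.98106 = 2.68361.
Al per 8 O = 0.50922 × 2.68361 = 1.367.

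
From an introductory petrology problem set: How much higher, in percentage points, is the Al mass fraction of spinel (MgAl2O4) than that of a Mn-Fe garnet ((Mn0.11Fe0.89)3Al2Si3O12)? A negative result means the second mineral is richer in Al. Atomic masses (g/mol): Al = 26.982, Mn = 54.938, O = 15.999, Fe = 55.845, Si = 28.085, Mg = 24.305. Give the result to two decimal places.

27.08 percentage points

First mineral: 53.964 g Al in 142.265 g formula = 37.93 wt% Al.
Second mineral: 53.964 g Al in 497.443 g formula = 10.85 wt% Al.
37.93% − 10.85% gives a difference of 27.08 percentage points.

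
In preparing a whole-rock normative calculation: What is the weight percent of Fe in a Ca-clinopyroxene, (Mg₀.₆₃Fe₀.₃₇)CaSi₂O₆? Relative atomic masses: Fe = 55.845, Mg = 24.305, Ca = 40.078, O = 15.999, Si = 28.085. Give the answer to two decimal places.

9.05 weight percent

Molar mass of (Mg₀.₆₃Fe₀.₃₇)CaSi₂O₆: 0.63×24.305 + 0.37×55.845 + 1×40.078 + 2×28.085 + 6×15.999 = 228.217 g/mol.
Mass of Fe per formula unit: 0.37 × 55.845 = 20.663 g.
Weight fraction Fe = 20.663 / 228.217 = 0.0905.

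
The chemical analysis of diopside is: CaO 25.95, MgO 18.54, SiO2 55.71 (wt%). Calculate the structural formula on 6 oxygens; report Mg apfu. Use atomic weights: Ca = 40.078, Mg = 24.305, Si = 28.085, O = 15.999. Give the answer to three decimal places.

0.994 Mg apfu

25.95 wt% CaO ÷ 56.077 g/mol = 0.46276 mol, giving 0.46276 Ca and 0.46276 O.
18.54 wt% MgO ÷ 40.304 g/mol = 0.46000 mol, giving 0.46000 Mg and 0.46000 O.
55.71 wt% SiO2 ÷ 60.083 g/mol = 0.92722 mol, giving 0.92722 Si and 1.85444 O.
Oxygen sums to 2.77720; scaling by 6/2.77720 = 2.16045 puts the formula on 6 O.
Mg: 0.46000 × 2.16045 = 0.994 atoms per formula unit.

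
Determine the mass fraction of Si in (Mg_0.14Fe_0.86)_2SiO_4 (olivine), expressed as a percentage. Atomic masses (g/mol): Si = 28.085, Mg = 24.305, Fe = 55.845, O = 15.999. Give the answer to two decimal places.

Molar mass of (Mg_0.14Fe_0.86)_2SiO_4: 0.28*24.305 + 1.72*55.845 + 1*28.085 + 4*15.999 = 194.940 g/mol.
Mass of Si per formula unit: 1 × 28.085 = 28.085 g.
Weight fraction Si = 28.085 / 194.940 = 0.1441.

14.41 weight percent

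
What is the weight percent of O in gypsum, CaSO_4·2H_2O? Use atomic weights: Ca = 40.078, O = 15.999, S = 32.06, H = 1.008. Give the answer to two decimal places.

Molar mass of CaSO_4·2H_2O: 1·40.078 + 1·32.06 + 6·15.999 + 4·1.008 = 172.164 g/mol.
Mass of O per formula unit: 6 × 15.999 = 95.994 g.
Weight fraction O = 95.994 / 172.164 = 0.5576.

55.76 weight percent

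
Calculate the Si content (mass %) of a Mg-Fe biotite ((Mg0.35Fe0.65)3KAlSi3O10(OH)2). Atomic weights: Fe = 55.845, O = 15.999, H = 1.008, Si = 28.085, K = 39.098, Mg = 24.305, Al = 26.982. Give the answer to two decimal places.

Molar mass of (Mg0.35Fe0.65)3KAlSi3O10(OH)2: 1.05*24.305 + 1.95*55.845 + 1*39.098 + 1*26.982 + 3*28.085 + 12*15.999 + 2*1.008 = 478.757 g/mol.
Mass of Si per formula unit: 3 × 28.085 = 84.255 g.
Weight fraction Si = 84.255 / 478.757 = 0.1760.

17.60 mass %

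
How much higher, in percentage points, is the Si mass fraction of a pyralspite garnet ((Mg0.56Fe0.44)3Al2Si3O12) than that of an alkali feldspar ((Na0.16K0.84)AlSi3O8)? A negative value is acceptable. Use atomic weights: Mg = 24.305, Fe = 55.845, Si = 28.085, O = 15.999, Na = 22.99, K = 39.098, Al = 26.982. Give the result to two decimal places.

-11.61 percentage points

First mineral: 84.255 g Si in 444.755 g formula = 18.94 wt% Si.
Second mineral: 84.255 g Si in 275.750 g formula = 30.55 wt% Si.
18.94% − 30.55% gives a difference of -11.61 percentage points.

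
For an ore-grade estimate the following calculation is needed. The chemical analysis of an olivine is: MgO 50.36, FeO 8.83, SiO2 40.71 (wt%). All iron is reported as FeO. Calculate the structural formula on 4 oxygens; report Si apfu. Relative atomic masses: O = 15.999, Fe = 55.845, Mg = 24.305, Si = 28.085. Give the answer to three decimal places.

MgO (M=40.304): mol = 1.24950; Mg = 1.24950, O = 1.24950.
FeO (M=71.844): mol = 0.12291; Fe = 0.12291, O = 0.12291.
SiO2 (M=60.083): mol = 0.67756; Si = 0.67756, O = 1.35512.
ΣO = 2.72753; factor = 4/ΣO = 1.46653.
Si apfu = 0.67756 × 1.46653 = 0.994.

0.994 Si apfu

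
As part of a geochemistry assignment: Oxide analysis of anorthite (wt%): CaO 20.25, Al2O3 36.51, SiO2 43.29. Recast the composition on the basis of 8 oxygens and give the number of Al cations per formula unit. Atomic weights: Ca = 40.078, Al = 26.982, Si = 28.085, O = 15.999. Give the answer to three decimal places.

CaO (M=56.077): mol = 0.36111; Ca = 0.36111, O = 0.36111.
Al2O3 (M=101.961): mol = 0.35808; Al = 0.71616, O = 1.07424.
SiO2 (M=60.083): mol = 0.72050; Si = 0.72050, O = 1.44100.
ΣO = 2.87635; factor = 8/ΣO = 2.78130.
Al apfu = 0.71616 × 2.78130 = 1.992.

1.992 Al apfu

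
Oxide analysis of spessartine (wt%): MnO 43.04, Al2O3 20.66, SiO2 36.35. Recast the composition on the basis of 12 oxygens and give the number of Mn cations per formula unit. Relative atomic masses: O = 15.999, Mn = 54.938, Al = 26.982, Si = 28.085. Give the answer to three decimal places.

3.003 Mn apfu

43.04 wt% MnO ÷ 70.937 g/mol = 0.60674 mol, giving 0.60674 Mn and 0.60674 O.
20.66 wt% Al2O3 ÷ 101.961 g/mol = 0.20263 mol, giving 0.40526 Al and 0.60789 O.
36.35 wt% SiO2 ÷ 60.083 g/mol = 0.60500 mol, giving 0.60500 Si and 1.21000 O.
Oxygen sums to 2.42463; scaling by 12/2.42463 = 4.94921 puts the formula on 12 O.
Mn: 0.60674 × 4.94921 = 3.003 atoms per formula unit.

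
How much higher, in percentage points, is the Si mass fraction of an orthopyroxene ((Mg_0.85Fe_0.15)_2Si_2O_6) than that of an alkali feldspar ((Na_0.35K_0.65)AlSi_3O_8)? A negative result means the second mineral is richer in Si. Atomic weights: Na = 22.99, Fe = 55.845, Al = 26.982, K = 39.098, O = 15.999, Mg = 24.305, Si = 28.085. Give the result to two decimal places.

-4.18 percentage points

Si in (Mg_0.85Fe_0.15)_2Si_2O_6: molar mass 210.236 g/mol; 2×28.085 = 56.170 g → 26.72 wt%.
Si in (Na_0.35K_0.65)AlSi_3O_8: molar mass 272.689 g/mol; 3×28.085 = 84.255 g → 30.90 wt%.
Difference = 26.72 − 30.90 = -4.18 percentage points.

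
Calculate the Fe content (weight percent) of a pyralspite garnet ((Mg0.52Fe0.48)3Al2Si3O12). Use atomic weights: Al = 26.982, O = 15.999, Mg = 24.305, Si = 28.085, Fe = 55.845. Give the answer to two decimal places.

17.93 weight percent

Formula mass = 1.56·24.305 + 1.44·55.845 + 2·26.982 + 3·28.085 + 12·15.999 = 448.540 g/mol, of which 80.417 g is Fe.
So Fe makes up 80.417/448.540 = 0.1793 of the mass, i.e. 17.93%.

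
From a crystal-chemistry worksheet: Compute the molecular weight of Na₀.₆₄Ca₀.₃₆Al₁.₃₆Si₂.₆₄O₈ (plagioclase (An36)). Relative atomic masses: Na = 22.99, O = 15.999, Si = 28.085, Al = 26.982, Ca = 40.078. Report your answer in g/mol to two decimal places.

M = 0.64×22.99 + 0.36×40.078 + 1.36×26.982 + 2.64×28.085 + 8×15.999

267.97 g/mol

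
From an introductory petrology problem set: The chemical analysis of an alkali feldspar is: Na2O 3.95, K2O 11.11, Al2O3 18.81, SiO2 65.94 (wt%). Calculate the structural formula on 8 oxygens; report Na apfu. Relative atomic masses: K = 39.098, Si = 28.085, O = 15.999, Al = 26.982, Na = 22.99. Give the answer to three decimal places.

0.348 Na apfu

3.95 wt% Na2O ÷ 61.979 g/mol = 0.06373 mol, giving 0.12746 Na and 0.06373 O.
11.11 wt% K2O ÷ 94.195 g/mol = 0.11795 mol, giving 0.23590 K and 0.11795 O.
18.81 wt% Al2O3 ÷ 101.961 g/mol = 0.18448 mol, giving 0.36896 Al and 0.55344 O.
65.94 wt% SiO2 ÷ 60.083 g/mol = 1.09748 mol, giving 1.09748 Si and 2.19496 O.
Oxygen sums to 2.93008; scaling by 8/2.93008 = 2.73030 puts the formula on 8 O.
Na: 0.12746 × 2.73030 = 0.348 atoms per formula unit.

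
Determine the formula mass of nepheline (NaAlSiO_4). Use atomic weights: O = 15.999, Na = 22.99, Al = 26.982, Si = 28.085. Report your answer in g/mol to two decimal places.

142.05 g/mol

M = 1·22.99 + 1·26.982 + 1·28.085 + 4·15.999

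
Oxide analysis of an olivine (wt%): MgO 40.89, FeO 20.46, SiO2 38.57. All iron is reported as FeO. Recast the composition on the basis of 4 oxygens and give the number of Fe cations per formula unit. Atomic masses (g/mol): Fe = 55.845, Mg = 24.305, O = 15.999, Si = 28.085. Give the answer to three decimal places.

40.89 wt% MgO ÷ 40.304 g/mol = 1.01454 mol, giving 1.01454 Mg and 1.01454 O.
20.46 wt% FeO ÷ 71.844 g/mol = 0.28478 mol, giving 0.28478 Fe and 0.28478 O.
38.57 wt% SiO2 ÷ 60.083 g/mol = 0.64195 mol, giving 0.64195 Si and 1.28390 O.
Oxygen sums to 2.58322; scaling by 4/2.58322 = 1.54846 puts the formula on 4 O.
Fe: 0.28478 × 1.54846 = 0.441 atoms per formula unit.

0.441 Fe apfu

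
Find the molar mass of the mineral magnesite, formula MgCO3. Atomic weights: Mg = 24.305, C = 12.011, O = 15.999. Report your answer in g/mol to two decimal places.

The formula mass is the sum 1(24.305) + 1(12.011) + 3(15.999).

84.31 g/mol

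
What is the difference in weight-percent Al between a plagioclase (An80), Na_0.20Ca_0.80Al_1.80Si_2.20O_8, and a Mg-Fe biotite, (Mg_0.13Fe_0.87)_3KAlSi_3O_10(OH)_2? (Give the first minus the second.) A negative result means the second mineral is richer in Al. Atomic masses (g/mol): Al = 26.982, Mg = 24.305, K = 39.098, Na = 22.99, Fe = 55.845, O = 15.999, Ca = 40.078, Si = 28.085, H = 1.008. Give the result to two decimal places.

M(Na_0.20Ca_0.80Al_1.80Si_2.20O_8) = 275.007 g/mol, so wt% Al = 48.568/275.007 × 100 = 17.66%.
M((Mg_0.13Fe_0.87)_3KAlSi_3O_10(OH)_2) = 499.573 g/mol, so wt% Al = 26.982/499.573 × 100 = 5.40%.
17.66 − 5.40 = 12.26 pp.

12.26 percentage points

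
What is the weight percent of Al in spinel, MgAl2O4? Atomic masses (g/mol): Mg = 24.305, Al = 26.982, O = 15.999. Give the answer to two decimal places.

Molar mass of MgAl2O4: 1·24.305 + 2·26.982 + 4·15.999 = 142.265 g/mol.
Mass of Al per formula unit: 2 × 26.982 = 53.964 g.
Weight fraction Al = 53.964 / 142.265 = 0.3793.

37.93 weight percent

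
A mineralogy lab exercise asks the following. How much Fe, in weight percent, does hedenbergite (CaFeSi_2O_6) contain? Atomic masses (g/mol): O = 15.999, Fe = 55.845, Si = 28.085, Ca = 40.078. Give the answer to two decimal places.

M(CaFeSi_2O_6) = 248.087 g/mol.
Fe contributes 1 × 55.845 = 55.845 g per mole.
55.845/248.087 = 0.2251 → 22.51%.

22.51 weight percent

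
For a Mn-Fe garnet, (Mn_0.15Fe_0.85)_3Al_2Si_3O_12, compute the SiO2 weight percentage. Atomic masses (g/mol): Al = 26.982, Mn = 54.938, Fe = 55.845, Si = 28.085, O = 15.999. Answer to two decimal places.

36.24 wt%

Formula mass = 497.334 g/mol.
3 Si → 3.0000 mol SiO2 per formula unit; M(SiO2) = 60.083, so SiO2 mass = 180.249 g.
180.249/497.334 × 100 = 36.24 wt%.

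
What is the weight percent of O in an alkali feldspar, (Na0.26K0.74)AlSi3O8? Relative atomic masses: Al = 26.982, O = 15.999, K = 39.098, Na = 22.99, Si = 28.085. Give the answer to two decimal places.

Molar mass of (Na0.26K0.74)AlSi3O8: 0.26·22.99 + 0.74·39.098 + 1·26.982 + 3·28.085 + 8·15.999 = 274.139 g/mol.
Mass of O per formula unit: 8 × 15.999 = 127.992 g.
Weight fraction O = 127.992 / 274.139 = 0.4669.

46.69 wt%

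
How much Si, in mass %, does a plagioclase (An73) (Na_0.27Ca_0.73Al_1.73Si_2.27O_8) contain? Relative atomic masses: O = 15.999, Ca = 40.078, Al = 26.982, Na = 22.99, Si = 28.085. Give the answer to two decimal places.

Formula mass = 0.27×22.99 + 0.73×40.078 + 1.73×26.982 + 2.27×28.085 + 8×15.999 = 273.888 g/mol, of which 63.753 g is Si.
So Si makes up 63.753/273.888 = 0.2328 of the mass, i.e. 23.28%.

23.28 mass %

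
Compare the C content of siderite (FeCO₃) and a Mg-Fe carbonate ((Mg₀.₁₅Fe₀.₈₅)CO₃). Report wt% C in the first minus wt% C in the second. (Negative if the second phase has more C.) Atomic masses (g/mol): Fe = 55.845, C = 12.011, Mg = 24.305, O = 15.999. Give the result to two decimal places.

C in FeCO₃: molar mass 115.853 g/mol; 1×12.011 = 12.011 g → 10.37 wt%.
C in (Mg₀.₁₅Fe₀.₈₅)CO₃: molar mass 111.122 g/mol; 1×12.011 = 12.011 g → 10.81 wt%.
Difference = 10.37 − 10.81 = -0.44 percentage points.

-0.44 percentage points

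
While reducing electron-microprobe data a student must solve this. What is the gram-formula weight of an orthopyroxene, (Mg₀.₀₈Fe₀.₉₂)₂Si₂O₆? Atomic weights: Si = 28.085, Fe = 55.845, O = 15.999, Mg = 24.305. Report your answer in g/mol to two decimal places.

258.81 g/mol

M = 0.16·24.305 + 1.84·55.845 + 2·28.085 + 6·15.999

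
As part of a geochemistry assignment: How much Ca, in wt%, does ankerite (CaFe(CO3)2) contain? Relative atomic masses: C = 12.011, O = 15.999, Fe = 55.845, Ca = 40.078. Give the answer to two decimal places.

Formula mass = 1·40.078 + 1·55.845 + 2·12.011 + 6·15.999 = 215.939 g/mol, of which 40.078 g is Ca.
So Ca makes up 40.078/215.939 = 0.1856 of the mass, i.e. 18.56%.

18.56 wt%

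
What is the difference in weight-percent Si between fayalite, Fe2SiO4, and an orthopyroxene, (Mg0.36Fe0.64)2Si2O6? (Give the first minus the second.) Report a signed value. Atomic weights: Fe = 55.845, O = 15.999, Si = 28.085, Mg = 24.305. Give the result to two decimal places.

M(Fe2SiO4) = 203.771 g/mol, so wt% Si = 28.085/203.771 × 100 = 13.78%.
M((Mg0.36Fe0.64)2Si2O6) = 241.145 g/mol, so wt% Si = 56.170/241.145 × 100 = 23.29%.
13.78 − 23.29 = -9.51 pp.

-9.51 percentage points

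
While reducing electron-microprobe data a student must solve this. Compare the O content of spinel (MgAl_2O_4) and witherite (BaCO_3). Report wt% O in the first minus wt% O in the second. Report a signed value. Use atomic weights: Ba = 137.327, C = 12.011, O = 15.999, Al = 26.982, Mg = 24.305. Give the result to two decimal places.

20.66 percentage points

First mineral: 63.996 g O in 142.265 g formula = 44.98 wt% O.
Second mineral: 47.997 g O in 197.335 g formula = 24.32 wt% O.
44.98% − 24.32% gives a difference of 20.66 percentage points.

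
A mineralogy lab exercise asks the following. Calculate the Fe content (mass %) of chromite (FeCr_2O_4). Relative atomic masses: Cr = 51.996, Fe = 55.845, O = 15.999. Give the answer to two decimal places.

24.95 mass %

Molar mass of FeCr_2O_4: 1·55.845 + 2·51.996 + 4·15.999 = 223.833 g/mol.
Mass of Fe per formula unit: 1 × 55.845 = 55.845 g.
Weight fraction Fe = 55.845 / 223.833 = 0.2495.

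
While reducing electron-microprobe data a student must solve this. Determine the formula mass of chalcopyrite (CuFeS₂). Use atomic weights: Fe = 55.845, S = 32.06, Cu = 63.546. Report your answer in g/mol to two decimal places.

M = 1(63.546) + 1(55.845) + 2(32.06)

183.51 g/mol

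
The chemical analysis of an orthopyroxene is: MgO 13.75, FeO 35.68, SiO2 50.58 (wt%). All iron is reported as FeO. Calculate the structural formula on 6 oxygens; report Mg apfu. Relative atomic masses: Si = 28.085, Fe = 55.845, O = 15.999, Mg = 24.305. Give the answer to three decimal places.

0.812 Mg apfu

13.75 wt% MgO ÷ 40.304 g/mol = 0.34116 mol, giving 0.34116 Mg and 0.34116 O.
35.68 wt% FeO ÷ 71.844 g/mol = 0.49663 mol, giving 0.49663 Fe and 0.49663 O.
50.58 wt% SiO2 ÷ 60.083 g/mol = 0.84184 mol, giving 0.84184 Si and 1.68368 O.
Oxygen sums to 2.52147; scaling by 6/2.52147 = 2.37956 puts the formula on 6 O.
Mg: 0.34116 × 2.37956 = 0.812 atoms per formula unit.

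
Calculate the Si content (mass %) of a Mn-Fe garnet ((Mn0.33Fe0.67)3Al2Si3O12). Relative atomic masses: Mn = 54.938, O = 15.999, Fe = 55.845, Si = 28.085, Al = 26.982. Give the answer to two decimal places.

Molar mass of (Mn0.33Fe0.67)3Al2Si3O12: 0.99·54.938 + 2.01·55.845 + 2·26.982 + 3·28.085 + 12·15.999 = 496.844 g/mol.
Mass of Si per formula unit: 3 × 28.085 = 84.255 g.
Weight fraction Si = 84.255 / 496.844 = 0.1696.

16.96 mass %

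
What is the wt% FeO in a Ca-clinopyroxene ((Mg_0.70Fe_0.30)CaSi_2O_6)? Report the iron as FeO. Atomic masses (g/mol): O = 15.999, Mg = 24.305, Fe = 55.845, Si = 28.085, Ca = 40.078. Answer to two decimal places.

9.54 wt%

Formula mass = 226.009 g/mol.
0.30 Fe → 0.3000 mol FeO per formula unit; M(FeO) = 71.844, so FeO mass = 21.553 g.
21.553/226.009 × 100 = 9.54 wt%.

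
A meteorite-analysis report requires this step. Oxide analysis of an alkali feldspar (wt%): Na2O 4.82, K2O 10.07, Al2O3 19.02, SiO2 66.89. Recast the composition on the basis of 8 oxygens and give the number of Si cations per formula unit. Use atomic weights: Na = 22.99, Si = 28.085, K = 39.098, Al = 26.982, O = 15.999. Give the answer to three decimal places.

Na2O: 4.82/61.979 = 0.07777 mol → 0.15554 mol Na, 0.07777 mol O.
K2O: 10.07/94.195 = 0.10691 mol → 0.21382 mol K, 0.10691 mol O.
Al2O3: 19.02/101.961 = 0.18654 mol → 0.37308 mol Al, 0.55962 mol O.
SiO2: 66.89/60.083 = 1.11329 mol → 1.11329 mol Si, 2.22658 mol O.
Total oxygen = 2.97088 mol. Normalization factor = 8/2.97088 = 2.69280.
Si per 8 O = 1.11329 × 2.69280 = 2.998.

2.998 Si apfu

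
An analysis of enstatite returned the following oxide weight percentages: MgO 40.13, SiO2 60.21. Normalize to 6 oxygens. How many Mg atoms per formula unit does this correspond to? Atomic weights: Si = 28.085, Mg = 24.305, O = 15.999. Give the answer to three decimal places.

1.991 Mg apfu

40.13 wt% MgO ÷ 40.304 g/mol = 0.99568 mol, giving 0.99568 Mg and 0.99568 O.
60.21 wt% SiO2 ÷ 60.083 g/mol = 1.00211 mol, giving 1.00211 Si and 2.00422 O.
Oxygen sums to 2.99990; scaling by 6/2.99990 = 2.00007 puts the formula on 6 O.
Mg: 0.99568 × 2.00007 = 1.991 atoms per formula unit.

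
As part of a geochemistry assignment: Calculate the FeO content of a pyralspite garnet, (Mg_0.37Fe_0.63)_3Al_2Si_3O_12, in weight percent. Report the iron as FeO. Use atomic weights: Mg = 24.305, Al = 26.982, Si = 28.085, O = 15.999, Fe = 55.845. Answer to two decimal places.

29.34 wt%

Formula mass = 462.733 g/mol.
1.89 Fe → 1.8900 mol FeO per formula unit; M(FeO) = 71.844, so FeO mass = 135.785 g.
135.785/462.733 × 100 = 29.34 wt%.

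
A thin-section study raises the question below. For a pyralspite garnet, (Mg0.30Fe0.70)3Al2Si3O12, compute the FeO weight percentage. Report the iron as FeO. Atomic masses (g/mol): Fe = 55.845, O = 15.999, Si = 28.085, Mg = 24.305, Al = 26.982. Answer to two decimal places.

32.14 wt%

Molar mass of (Mg0.30Fe0.70)3Al2Si3O12 = 0.90×24.305 + 2.10×55.845 + 2×26.982 + 3×28.085 + 12×15.999 = 469.356 g/mol.
Each formula unit contains 2.10 Fe, equivalent to 2.10/1 = 2.1000 mol FeO.
M(FeO) = 1×55.845 + 1×15.999 = 71.844 g/mol.
Mass of FeO per formula unit = 2.1000 × 71.844 = 150.872 g.
FeO wt% = 150.872 / 469.356 × 100 = 32.14%.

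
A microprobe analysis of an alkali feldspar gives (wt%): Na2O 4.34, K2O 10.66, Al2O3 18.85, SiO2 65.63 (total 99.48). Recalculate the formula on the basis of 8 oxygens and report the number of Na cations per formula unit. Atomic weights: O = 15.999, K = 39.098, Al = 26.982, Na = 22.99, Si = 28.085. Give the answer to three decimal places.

0.383 Na apfu

Na2O (M=61.979): mol = 0.07002; Na = 0.14004, O = 0.07002.
K2O (M=94.195): mol = 0.11317; K = 0.22634, O = 0.11317.
Al2O3 (M=101.961): mol = 0.18487; Al = 0.36974, O = 0.55461.
SiO2 (M=60.083): mol = 1.09232; Si = 1.09232, O = 2.18464.
ΣO = 2.92244; factor = 8/ΣO = 2.73744.
Na apfu = 0.14004 × 2.73744 = 0.383.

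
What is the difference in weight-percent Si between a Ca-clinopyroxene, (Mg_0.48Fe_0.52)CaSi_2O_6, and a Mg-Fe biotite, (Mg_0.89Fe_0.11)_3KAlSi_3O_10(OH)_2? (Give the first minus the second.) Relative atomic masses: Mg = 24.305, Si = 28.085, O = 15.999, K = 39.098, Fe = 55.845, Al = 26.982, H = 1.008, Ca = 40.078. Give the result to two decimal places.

4.41 percentage points

M((Mg_0.48Fe_0.52)CaSi_2O_6) = 232.948 g/mol, so wt% Si = 56.170/232.948 × 100 = 24.11%.
M((Mg_0.89Fe_0.11)_3KAlSi_3O_10(OH)_2) = 427.662 g/mol, so wt% Si = 84.255/427.662 × 100 = 19.70%.
24.11 − 19.70 = 4.41 pp.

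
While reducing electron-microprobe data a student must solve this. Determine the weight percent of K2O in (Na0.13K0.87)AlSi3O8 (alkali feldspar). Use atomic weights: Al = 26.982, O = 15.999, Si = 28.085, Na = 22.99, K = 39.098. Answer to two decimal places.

M((Na0.13K0.87)AlSi3O8) = 276.233 g/mol; M(K2O) = 94.195 g/mol.
Moles K2O per formula unit = 0.87 K ÷ 2 = 0.4350.
K2O fraction = (0.4350 × 94.195) / 276.233 = 40.975/276.233 = 0.1483.

14.83 wt%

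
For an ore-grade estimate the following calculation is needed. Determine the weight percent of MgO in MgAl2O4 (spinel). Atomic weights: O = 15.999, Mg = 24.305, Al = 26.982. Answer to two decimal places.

28.33 wt%

M(MgAl2O4) = 142.265 g/mol; M(MgO) = 40.304 g/mol.
Moles MgO per formula unit = 1 Mg ÷ 1 = 1.0000.
MgO fraction = (1.0000 × 40.304) / 142.265 = 40.304/142.265 = 0.2833.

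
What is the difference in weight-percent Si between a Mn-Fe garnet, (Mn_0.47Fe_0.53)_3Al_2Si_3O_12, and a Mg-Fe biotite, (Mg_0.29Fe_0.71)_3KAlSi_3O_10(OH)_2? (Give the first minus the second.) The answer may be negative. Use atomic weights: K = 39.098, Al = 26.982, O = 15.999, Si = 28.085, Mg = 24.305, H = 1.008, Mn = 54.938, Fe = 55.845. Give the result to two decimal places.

-0.42 percentage points

Si in (Mn_0.47Fe_0.53)_3Al_2Si_3O_12: molar mass 496.463 g/mol; 3×28.085 = 84.255 g → 16.97 wt%.
Si in (Mg_0.29Fe_0.71)_3KAlSi_3O_10(OH)_2: molar mass 484.434 g/mol; 3×28.085 = 84.255 g → 17.39 wt%.
Difference = 16.97 − 17.39 = -0.42 percentage points.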